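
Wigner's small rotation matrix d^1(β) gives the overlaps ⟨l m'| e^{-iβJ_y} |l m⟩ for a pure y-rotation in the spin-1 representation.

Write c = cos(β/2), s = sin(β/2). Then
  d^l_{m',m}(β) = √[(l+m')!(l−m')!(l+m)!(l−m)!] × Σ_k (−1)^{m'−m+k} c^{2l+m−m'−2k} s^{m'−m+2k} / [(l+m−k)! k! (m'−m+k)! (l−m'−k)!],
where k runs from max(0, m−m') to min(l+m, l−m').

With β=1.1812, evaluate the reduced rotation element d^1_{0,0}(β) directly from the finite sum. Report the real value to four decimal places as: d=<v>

d=0.3798

d^1_{0,0}(β=1.1812) via Wigner's sum:
Half-angle: c=0.830607, s=0.556859. N=√(1·1·1·1)=1.000000
The bounds max(0,m−m')=0 and min(l+m,l−m')=1 give 2 terms
  k=0: (−1)^0·1.0000/(1)·0.8306^2·0.5569^0 = +0.689908
  k=1: (−1)^1·1.0000/(1)·0.8306^0·0.5569^2 = -0.310092
d^1_{0,0}(1.1812) = +0.689908 -0.310092 = +0.379815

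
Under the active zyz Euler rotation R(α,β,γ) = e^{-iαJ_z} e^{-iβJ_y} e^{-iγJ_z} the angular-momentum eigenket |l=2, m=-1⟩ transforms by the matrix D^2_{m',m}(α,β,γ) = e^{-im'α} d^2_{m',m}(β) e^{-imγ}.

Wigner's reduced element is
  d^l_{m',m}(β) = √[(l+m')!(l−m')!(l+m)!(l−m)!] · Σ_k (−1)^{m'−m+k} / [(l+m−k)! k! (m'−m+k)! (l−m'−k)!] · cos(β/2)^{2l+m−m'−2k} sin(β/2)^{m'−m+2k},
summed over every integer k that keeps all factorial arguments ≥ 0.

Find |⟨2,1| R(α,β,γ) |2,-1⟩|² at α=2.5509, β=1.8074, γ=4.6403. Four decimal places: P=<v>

D^2_{1,-1}(2.5509,1.8074,4.6403) = e^{-i·1·2.5509}·d^2_{1,-1}(1.8074)·e^{-i·-1·4.6403}. Compute d first:
c=cos(1.8074/2)=0.618707, s=sin(1.8074/2)=0.785621; N=√[6·1·1·6]=6.000000
Admissible k: 0..1 (factorial args all ≥0)
  k=0: (−1)^2·6.0000/(2)·0.6187^2·0.7856^2 = +0.708792
  k=1: (−1)^3·6.0000/(6)·0.6187^0·0.7856^4 = -0.380937
d^2_{1,-1}(1.8074) = +0.708792 -0.380937 = +0.327854
|D^2_{1,-1}|² = |d^2_{1,-1}(β)|² = (+0.327854)² = 0.107489 (the z-rotation phases have unit modulus)

P=0.1075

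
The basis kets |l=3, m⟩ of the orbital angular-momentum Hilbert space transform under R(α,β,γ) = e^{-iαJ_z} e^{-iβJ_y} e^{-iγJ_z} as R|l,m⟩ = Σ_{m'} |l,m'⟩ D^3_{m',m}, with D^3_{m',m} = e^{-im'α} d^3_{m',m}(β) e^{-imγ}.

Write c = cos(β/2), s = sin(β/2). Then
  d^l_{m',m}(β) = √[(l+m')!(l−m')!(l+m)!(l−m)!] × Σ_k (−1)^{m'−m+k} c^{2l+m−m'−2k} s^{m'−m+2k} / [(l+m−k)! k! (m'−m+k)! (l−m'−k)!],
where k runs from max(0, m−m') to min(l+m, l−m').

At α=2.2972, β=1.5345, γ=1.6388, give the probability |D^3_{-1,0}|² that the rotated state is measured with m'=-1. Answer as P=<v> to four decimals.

P=0.1848

D^3_{-1,0}(2.2972,1.5345,1.6388) = e^{-i·-1·2.2972}·d^3_{-1,0}(1.5345)·e^{-i·0·1.6388}. Compute d first:
c=cos(1.5345/2)=0.719822, s=sin(1.5345/2)=0.694158; N=√[2·24·6·6]=41.569219
k: max(0,(0)−(-1))=1 … min(3+(0),3−(-1))=3
  k=1: (−1)^0·41.5692/(12)·0.7198^5·0.6942^1 = +0.464703
  k=2: (−1)^1·41.5692/(4)·0.7198^3·0.6942^3 = -1.296473
  k=3: (−1)^2·41.5692/(12)·0.7198^1·0.6942^5 = +0.401891
d^3_{-1,0}(1.5345) = +0.464703 -1.296473 +0.401891 = -0.429878
|D^3_{-1,0}|² = |d^3_{-1,0}(β)|² = (-0.429878)² = 0.184795 (the z-rotation phases have unit modulus)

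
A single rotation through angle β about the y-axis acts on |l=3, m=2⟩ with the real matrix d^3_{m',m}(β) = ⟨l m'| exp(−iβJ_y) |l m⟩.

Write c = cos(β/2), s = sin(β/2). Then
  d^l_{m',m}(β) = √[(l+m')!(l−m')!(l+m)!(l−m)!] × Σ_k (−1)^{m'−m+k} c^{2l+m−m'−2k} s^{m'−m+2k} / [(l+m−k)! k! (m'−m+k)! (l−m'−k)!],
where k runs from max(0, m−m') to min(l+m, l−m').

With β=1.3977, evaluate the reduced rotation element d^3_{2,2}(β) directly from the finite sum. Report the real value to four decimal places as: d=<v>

d^3_{2,2}(β=1.3977) via Wigner's sum:
With c≡cos(β/2)=0.765583 and s≡sin(β/2)=0.643338, N=[120·1·120·1]^{1/2}=120.000000
k∈{0,1} keeps every argument non-negative
  k=0: (−1)^0·120.0000/(120)·0.7656^6·0.6433^0 = +0.201350
  k=1: (−1)^1·120.0000/(24)·0.7656^4·0.6433^2 = -0.710912
d^3_{2,2}(1.3977) = +0.201350 -0.710912 = -0.509562

d=-0.5096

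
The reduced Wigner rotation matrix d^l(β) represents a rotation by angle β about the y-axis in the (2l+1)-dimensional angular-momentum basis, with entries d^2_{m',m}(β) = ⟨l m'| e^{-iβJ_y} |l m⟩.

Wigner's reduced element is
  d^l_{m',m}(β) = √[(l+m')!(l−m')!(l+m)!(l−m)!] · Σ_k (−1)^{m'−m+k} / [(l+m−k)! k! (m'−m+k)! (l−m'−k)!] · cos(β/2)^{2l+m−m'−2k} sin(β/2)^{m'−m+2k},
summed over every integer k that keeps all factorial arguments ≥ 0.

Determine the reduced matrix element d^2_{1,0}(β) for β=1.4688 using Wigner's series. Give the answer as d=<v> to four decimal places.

d=-0.1241

d^2_{1,0}(β=1.4688) via Wigner's sum:
With c≡cos(β/2)=0.742233 and s≡sin(β/2)=0.670142, N=[6·1·2·2]^{1/2}=4.898979
The bounds max(0,m−m')=0 and min(l+m,l−m')=1 give 2 terms
  k=0: (−1)^1·4.8990/(2)·0.7422^3·0.6701^1 = -0.671217
  k=1: (−1)^2·4.8990/(2)·0.7422^1·0.6701^3 = +0.547162
d^2_{1,0}(1.4688) = -0.671217 +0.547162 = -0.124055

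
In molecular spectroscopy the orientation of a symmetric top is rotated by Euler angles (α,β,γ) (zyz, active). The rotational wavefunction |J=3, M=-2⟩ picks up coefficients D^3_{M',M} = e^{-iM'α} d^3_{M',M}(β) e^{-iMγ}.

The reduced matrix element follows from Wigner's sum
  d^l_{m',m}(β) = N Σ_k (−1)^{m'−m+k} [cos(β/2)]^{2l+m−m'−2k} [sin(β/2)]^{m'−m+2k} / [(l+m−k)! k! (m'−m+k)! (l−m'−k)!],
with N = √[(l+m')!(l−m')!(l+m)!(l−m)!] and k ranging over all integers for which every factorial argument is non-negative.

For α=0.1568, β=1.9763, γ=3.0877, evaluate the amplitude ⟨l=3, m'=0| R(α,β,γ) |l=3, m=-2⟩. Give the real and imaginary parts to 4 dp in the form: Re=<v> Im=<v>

Re=-0.4535 Im=0.0491

Split into d^3_{0,-2}(β=1.9763) × two z-phases.
c=cos(1.9763/2)=0.550236, s=sin(1.9763/2)=0.835009; N=√[6·6·1·120]=65.726707
Admissible k: 0..1 (factorial args all ≥0)
  k=0: (−1)^2·65.7267/(12)·0.5502^4·0.8350^2 = +0.350056
  k=1: (−1)^3·65.7267/(12)·0.5502^2·0.8350^4 = -0.806164
d^3_{0,-2}(1.9763) = +0.350056 -0.806164 = -0.456108
Attach z-rotation phases: D = e^{-i(0)(0.1568)}·(-0.456108)·e^{-i(-2)(3.0877)} = -0.453461+0.049067i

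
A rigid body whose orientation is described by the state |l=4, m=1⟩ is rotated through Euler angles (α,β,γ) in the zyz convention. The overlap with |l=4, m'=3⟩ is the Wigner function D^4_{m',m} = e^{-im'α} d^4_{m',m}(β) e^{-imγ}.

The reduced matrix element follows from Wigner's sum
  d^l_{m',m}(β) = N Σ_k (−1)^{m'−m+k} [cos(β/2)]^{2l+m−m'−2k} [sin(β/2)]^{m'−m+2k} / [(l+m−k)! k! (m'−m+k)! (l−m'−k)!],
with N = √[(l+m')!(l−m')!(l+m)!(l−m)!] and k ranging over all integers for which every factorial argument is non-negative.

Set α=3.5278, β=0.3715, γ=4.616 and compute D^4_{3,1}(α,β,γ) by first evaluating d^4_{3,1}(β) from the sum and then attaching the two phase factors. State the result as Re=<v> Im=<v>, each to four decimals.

First d^4_{3,1}(β=0.3715), then the phase factors e^{-i(3)α} and e^{-i(1)γ}:
With c≡cos(β/2)=0.982798 and s≡sin(β/2)=0.184684, N=[5040·1·120·6]^{1/2}=1904.940944
The bounds max(0,m−m')=0 and min(l+m,l−m')=1 give 2 terms
  k=0: (−1)^2·1904.9409/(240)·0.9828^6·0.1847^2 = +0.243957
  k=1: (−1)^3·1904.9409/(144)·0.9828^4·0.1847^4 = -0.014358
d^4_{3,1}(0.3715) = +0.243957 -0.014358 = +0.229599
Attach z-rotation phases: D = e^{-i(3)(3.5278)}·(+0.229599)·e^{-i(1)(4.616)} = -0.200542-0.111797i

Re=-0.2005 Im=-0.1118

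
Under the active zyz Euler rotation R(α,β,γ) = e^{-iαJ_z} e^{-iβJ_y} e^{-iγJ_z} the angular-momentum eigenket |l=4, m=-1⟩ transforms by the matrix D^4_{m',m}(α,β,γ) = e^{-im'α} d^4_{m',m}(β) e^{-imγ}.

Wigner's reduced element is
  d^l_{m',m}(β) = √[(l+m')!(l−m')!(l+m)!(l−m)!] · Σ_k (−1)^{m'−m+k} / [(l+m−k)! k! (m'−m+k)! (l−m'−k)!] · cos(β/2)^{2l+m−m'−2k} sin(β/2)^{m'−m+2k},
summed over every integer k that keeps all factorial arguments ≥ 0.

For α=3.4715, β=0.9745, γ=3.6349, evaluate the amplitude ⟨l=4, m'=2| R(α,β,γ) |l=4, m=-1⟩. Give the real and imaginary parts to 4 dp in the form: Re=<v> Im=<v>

Re=0.4646 Im=-0.0781

Split into d^4_{2,-1}(β=0.9745) × two z-phases.
c=cos(0.9745/2)=0.883624, s=sin(0.9745/2)=0.468198; N=√[720·2·6·120]=1018.233765
Admissible k: 0..2 (factorial args all ≥0)
  k=0: (−1)^3·1018.2338/(72)·0.8836^5·0.4682^3 = -0.781879
  k=1: (−1)^4·1018.2338/(48)·0.8836^3·0.4682^5 = +0.329272
  k=2: (−1)^5·1018.2338/(240)·0.8836^1·0.4682^7 = -0.018489
d^4_{2,-1}(0.9745) = -0.781879 +0.329272 -0.018489 = -0.471096
Phases: e^{-i·(2)·3.4715}=+0.790106-0.612970i, e^{-i·(-1)·3.6349}=-0.880772-0.473541i ⇒ D=+0.464581-0.078079i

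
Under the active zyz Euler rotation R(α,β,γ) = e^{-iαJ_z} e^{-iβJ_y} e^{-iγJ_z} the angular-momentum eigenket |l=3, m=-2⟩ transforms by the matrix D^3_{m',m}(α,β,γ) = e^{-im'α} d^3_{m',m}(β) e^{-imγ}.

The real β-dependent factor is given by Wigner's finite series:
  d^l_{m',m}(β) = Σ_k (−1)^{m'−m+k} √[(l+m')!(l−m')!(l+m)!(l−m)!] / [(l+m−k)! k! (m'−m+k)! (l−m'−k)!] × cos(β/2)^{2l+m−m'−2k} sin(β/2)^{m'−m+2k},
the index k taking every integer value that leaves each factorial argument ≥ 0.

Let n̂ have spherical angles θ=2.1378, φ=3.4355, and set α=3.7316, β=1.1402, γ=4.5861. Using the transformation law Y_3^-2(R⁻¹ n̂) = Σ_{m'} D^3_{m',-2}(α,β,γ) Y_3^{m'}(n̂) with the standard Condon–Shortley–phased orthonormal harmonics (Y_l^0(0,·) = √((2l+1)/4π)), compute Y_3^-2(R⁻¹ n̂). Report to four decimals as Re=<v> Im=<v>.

Need the full column D^3_{m',-2} for m'=−3..3 at α=3.7316, β=1.1402, γ=4.5861.
cos(β/2)=0.841847, sin(β/2)=0.539716
d^3_{-3,-2}: single k=1 term ⇒ +0.558994;  D = +0.029809+0.558198i
d^3_{-2,-2}: k∈[0..1] ⇒ +0.355958 -0.731533 = -0.375574;  D = +0.225302+0.300491i
d^3_{-1,-2}: k∈[0..1] ⇒ -0.721658 +0.593234 = -0.128424;  D = -0.121182-0.042516i
d^3_{0,-2}: k∈[0..1] ⇒ +0.801354 -0.329374 = +0.471980;  D = -0.457005+0.117948i
d^3_{1,-2}: k∈[0..1] ⇒ -0.593234 +0.121916 = -0.471318;  D = -0.313679+0.351776i
d^3_{2,-2}: k∈[0..1] ⇒ +0.300676 -0.024717 = +0.275959;  D = -0.038017+0.273328i
d^3_{3,-2}: single k=0 term ⇒ -0.094436;  D = +0.041230+0.084960i
Y_3^{m'}(θ=2.1378,φ=3.4355) and Σ D·Y over m':
  (+0.0298+0.5582i)·(-0.1592+0.1933i)  (+0.2253+0.3005i)·(-0.3250+0.2166i)  (-0.1212-0.0425i)·(-0.1154+0.0349i)  (-0.4570+0.1179i)·(+0.3122+0.0000i)  (-0.3137+0.3518i)·(+0.1154+0.0349i)  (-0.0380+0.2733i)·(-0.3250-0.2166i)  (+0.0412+0.0850i)·(+0.1592+0.1933i)
Y_3^-2(R⁻¹ n̂) = -0.364940-0.123937i

Re=-0.3649 Im=-0.1239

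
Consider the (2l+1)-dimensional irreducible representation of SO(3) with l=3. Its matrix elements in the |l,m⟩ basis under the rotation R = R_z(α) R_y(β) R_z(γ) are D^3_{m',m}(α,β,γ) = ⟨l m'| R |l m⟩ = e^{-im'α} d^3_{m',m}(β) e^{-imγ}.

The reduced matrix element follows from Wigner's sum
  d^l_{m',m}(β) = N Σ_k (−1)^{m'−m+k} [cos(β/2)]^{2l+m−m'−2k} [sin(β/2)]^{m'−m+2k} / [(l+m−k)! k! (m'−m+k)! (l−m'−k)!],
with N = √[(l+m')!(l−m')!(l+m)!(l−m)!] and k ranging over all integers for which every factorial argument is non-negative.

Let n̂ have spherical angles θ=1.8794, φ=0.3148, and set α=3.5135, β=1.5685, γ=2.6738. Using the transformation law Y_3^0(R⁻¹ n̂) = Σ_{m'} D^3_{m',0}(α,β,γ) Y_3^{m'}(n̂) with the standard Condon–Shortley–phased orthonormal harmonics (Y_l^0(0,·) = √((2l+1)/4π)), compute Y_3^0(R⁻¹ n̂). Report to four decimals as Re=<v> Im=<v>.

Re=-0.5437 Im=0.0000

Need the full column D^3_{m',0} for m'=−3..3 at α=3.5135, β=1.5685, γ=2.6738.
cos(β/2)=0.707918, sin(β/2)=0.706294
d^3_{-3,0}: single k=3 term ⇒ +0.559013;  D = -0.245702-0.502121i
d^3_{-2,0}: k∈[2..3] ⇒ +0.686222 -0.683077 = +0.003144;  D = +0.002314+0.002129i
d^3_{-1,0}: k∈[1..3] ⇒ +0.435003 -1.299028 +0.431025 = -0.433000;  D = +0.403398+0.157349i
d^3_{0,0}: k∈[0..3] ⇒ +0.125863 -1.127577 +1.122411 -0.124141 = -0.003444;  D = -0.003444+0.000000i
d^3_{1,0}: k∈[0..2] ⇒ -0.435003 +1.299028 -0.431025 = +0.433000;  D = -0.403398+0.157349i
d^3_{2,0}: k∈[0..1] ⇒ +0.686222 -0.683077 = +0.003144;  D = +0.002314-0.002129i
d^3_{3,0}: single k=0 term ⇒ -0.559013;  D = +0.245702-0.502121i
Y_3^{m'}(θ=1.8794,φ=0.3148) and Σ D·Y over m':
  (-0.2457-0.5021i)·(+0.2115-0.2923i)  (+0.0023+0.0021i)·(-0.2277+0.1659i)  (+0.4034+0.1573i)·(-0.1577+0.0514i)  (-0.0034+0.0000i)·(+0.2878+0.0000i)  (-0.4034+0.1573i)·(+0.1577+0.0514i)  (+0.0023-0.0021i)·(-0.2277-0.1659i)  (+0.2457-0.5021i)·(-0.2115-0.2923i)
Y_3^0(R⁻¹ n̂) = -0.543700-0.000000i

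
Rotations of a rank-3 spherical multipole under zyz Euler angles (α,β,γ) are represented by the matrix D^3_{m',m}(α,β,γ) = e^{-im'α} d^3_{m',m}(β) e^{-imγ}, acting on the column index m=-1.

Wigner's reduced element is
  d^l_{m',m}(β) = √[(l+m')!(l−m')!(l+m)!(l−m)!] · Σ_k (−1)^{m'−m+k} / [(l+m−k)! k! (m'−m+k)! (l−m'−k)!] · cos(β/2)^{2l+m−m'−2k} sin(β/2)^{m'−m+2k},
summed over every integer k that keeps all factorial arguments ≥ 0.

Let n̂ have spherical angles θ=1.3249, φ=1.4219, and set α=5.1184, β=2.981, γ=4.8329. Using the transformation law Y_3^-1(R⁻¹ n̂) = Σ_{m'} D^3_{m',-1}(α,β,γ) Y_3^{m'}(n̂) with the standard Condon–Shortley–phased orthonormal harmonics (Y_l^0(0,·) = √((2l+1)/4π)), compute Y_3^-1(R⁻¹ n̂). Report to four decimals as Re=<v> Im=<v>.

Re=0.0412 Im=0.0826

Need the full column D^3_{m',-1} for m'=−3..3 at α=5.1184, β=2.981, γ=4.8329.
cos(β/2)=0.080210, sin(β/2)=0.996778
d^3_{-3,-1}: single k=2 term ⇒ +0.000159;  D = +0.000037+0.000155i
d^3_{-2,-1}: k∈[1..2] ⇒ +0.000010 -0.003232 = -0.003222;  D = +0.002588-0.001920i
d^3_{-1,-1}: k∈[0..2] ⇒ +0.000000 -0.000329 +0.038107 = +0.037778;  D = -0.032661-0.018985i
d^3_{0,-1}: k∈[0..2] ⇒ -0.000011 +0.005311 -0.273408 = -0.268109;  D = -0.032232+0.266164i
d^3_{1,-1}: k∈[0..2] ⇒ +0.000247 -0.050809 +0.980823 = +0.930261;  D = +0.892605-0.261996i
d^3_{2,-1}: k∈[0..1] ⇒ -0.003232 +0.249586 = +0.246354;  D = +0.157101+0.189763i
d^3_{3,-1}: single k=0 term ⇒ +0.024598;  D = -0.011212+0.021894i
Y_3^{m'}(θ=1.3249,φ=1.4219) and Σ D·Y over m':
  (+0.0000+0.0002i)·(-0.1645+0.3433i)  (+0.0026-0.0019i)·(-0.2237-0.0687i)  (-0.0327-0.0190i)·(-0.0327+0.2181i)  (-0.0322+0.2662i)·(-0.2456+0.0000i)  (+0.8926-0.2620i)·(+0.0327+0.2181i)  (+0.1571+0.1898i)·(-0.2237+0.0687i)  (-0.0112+0.0219i)·(+0.1645+0.3433i)
Y_3^-1(R⁻¹ n̂) = +0.041179+0.082591i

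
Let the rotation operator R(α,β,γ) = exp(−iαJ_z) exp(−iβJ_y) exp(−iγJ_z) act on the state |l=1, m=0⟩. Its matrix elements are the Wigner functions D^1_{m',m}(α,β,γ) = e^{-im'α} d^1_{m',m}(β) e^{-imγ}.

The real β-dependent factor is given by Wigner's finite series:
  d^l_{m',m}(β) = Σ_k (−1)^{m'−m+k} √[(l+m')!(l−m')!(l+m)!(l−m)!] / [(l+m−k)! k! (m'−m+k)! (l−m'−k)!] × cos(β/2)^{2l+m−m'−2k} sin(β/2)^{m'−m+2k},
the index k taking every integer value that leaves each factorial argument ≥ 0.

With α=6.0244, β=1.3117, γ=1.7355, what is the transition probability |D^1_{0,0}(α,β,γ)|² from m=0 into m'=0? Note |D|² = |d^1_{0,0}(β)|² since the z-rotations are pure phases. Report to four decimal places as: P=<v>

First d^1_{0,0}(β=1.3117), then the phase factors e^{-i(0)α} and e^{-i(0)γ}:
With c≡cos(β/2)=0.792530 and s≡sin(β/2)=0.609833, N=[1·1·1·1]^{1/2}=1.000000
The bounds max(0,m−m')=0 and min(l+m,l−m')=1 give 2 terms
  k=0: (−1)^0·1.0000/(1)·0.7925^2·0.6098^0 = +0.628104
  k=1: (−1)^1·1.0000/(1)·0.7925^0·0.6098^2 = -0.371896
d^1_{0,0}(1.3117) = +0.628104 -0.371896 = +0.256207
|D^1_{0,0}|² = |d^1_{0,0}(β)|² = (+0.256207)² = 0.065642 (the z-rotation phases have unit modulus)

P=0.0656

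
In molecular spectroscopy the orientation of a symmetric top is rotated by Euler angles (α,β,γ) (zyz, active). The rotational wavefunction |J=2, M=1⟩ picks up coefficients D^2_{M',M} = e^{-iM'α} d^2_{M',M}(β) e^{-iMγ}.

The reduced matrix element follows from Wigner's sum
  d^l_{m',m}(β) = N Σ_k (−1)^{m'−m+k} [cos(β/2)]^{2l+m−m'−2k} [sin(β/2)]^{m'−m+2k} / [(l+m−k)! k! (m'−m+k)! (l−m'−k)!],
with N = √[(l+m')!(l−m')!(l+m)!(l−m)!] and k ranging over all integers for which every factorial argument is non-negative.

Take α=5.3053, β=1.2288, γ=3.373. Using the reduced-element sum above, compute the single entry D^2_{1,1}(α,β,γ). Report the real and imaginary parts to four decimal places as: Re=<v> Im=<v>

Split into d^2_{1,1}(β=1.2288) × two z-phases.
With c≡cos(β/2)=0.817119 and s≡sin(β/2)=0.576468, N=[6·1·6·1]^{1/2}=6.000000
k: max(0,(1)−(1))=0 … min(2+(1),2−(1))=1
  k=0: (−1)^0·6.0000/(6)·0.8171^4·0.5765^0 = +0.445802
  k=1: (−1)^1·6.0000/(2)·0.8171^2·0.5765^2 = -0.665646
d^2_{1,1}(1.2288) = +0.445802 -0.665646 = -0.219844
Attach z-rotation phases: D = e^{-i(1)(5.3053)}·(-0.219844)·e^{-i(1)(3.373)} = +0.161384+0.149287i

Re=0.1614 Im=0.1493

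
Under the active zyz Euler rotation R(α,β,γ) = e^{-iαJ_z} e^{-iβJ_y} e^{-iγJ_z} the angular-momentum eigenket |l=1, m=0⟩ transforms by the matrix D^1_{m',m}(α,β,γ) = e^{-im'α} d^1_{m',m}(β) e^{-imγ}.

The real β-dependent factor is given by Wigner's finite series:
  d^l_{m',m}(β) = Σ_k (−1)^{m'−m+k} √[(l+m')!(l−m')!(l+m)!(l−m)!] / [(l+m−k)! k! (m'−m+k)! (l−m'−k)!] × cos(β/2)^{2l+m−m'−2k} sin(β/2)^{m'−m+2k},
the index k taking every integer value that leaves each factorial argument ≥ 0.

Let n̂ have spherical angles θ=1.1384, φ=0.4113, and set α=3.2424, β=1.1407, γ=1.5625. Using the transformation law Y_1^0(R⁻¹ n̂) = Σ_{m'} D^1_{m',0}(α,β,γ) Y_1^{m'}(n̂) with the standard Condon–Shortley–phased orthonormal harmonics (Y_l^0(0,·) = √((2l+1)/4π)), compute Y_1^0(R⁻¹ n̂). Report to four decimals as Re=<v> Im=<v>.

Need the full column D^1_{m',0} for m'=−1..1 at α=3.2424, β=1.1407, γ=1.5625.
cos(β/2)=0.841712, sin(β/2)=0.539927
d^1_{-1,0}: single k=1 term ⇒ +0.642707;  D = -0.639445-0.064680i
d^1_{0,0}: k∈[0..1] ⇒ +0.708479 -0.291521 = +0.416958;  D = +0.416958+0.000000i
d^1_{1,0}: single k=0 term ⇒ -0.642707;  D = +0.639445-0.064680i
Y_1^{m'}(θ=1.1384,φ=0.4113) and Σ D·Y over m':
  (-0.6394-0.0647i)·(+0.2875-0.1254i)  (+0.4170+0.0000i)·(+0.2047+0.0000i)  (+0.6394-0.0647i)·(-0.2875-0.1254i)
Y_1^0(R⁻¹ n̂) = -0.298577+0.000000i

Re=-0.2986 Im=0.0000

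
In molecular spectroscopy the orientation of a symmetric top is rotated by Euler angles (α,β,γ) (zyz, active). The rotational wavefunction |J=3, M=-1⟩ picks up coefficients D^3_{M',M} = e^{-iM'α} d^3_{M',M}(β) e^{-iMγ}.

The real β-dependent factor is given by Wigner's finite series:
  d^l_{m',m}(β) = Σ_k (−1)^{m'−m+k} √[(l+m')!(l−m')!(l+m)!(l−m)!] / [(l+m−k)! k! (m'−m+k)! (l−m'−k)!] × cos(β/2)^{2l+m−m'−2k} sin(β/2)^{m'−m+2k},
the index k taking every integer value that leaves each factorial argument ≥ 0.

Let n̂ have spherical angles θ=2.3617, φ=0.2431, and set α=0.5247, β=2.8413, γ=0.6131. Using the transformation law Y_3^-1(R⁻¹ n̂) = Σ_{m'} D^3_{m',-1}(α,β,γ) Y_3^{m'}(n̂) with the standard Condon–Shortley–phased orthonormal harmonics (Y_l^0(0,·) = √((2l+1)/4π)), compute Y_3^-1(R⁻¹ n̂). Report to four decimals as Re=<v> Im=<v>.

Need the full column D^3_{m',-1} for m'=−3..3 at α=0.5247, β=2.8413, γ=0.6131.
cos(β/2)=0.149583, sin(β/2)=0.988749
d^3_{-3,-1}: single k=2 term ⇒ +0.001896;  D = -0.001096+0.001547i
d^3_{-2,-1}: k∈[1..2] ⇒ +0.000234 -0.020461 = -0.020227;  D = +0.001852-0.020142i
d^3_{-1,-1}: k∈[0..2] ⇒ +0.000011 -0.003916 +0.128310 = +0.124405;  D = +0.052200+0.112924i
d^3_{0,-1}: k∈[0..2] ⇒ -0.000256 +0.033621 -0.489669 = -0.456305;  D = -0.373197-0.262560i
d^3_{1,-1}: k∈[0..2] ⇒ +0.002937 -0.171079 +0.934366 = +0.766223;  D = +0.763231+0.067646i
d^3_{2,-1}: k∈[0..1] ⇒ -0.020461 +0.447005 = +0.426544;  D = +0.386586-0.180253i
d^3_{3,-1}: single k=0 term ⇒ +0.082824;  D = +0.047433-0.067896i
Y_3^{m'}(θ=2.3617,φ=0.2431) and Σ D·Y over m':
  (-0.0011+0.0015i)·(+0.1082-0.0967i)  (+0.0019-0.0201i)·(-0.3177+0.1679i)  (+0.0522+0.1129i)·(+0.3369-0.0836i)  (-0.3732-0.2626i)·(+0.1254+0.0000i)  (+0.7632+0.0676i)·(-0.3369-0.0836i)  (+0.3866-0.1803i)·(-0.3177-0.1679i)  (+0.0474-0.0679i)·(-0.1082-0.0967i)
Y_3^-1(R⁻¹ n̂) = -0.433211-0.083700i

Re=-0.4332 Im=-0.0837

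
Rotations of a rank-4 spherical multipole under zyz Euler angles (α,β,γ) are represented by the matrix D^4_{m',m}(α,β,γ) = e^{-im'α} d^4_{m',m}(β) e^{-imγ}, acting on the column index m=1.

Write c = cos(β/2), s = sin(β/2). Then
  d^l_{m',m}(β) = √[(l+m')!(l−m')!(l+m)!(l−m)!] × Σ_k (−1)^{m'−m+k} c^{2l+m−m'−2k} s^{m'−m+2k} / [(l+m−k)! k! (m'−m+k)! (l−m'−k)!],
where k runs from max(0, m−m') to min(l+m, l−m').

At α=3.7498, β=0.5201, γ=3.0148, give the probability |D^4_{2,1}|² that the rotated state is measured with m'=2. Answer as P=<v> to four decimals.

D^4_{2,1}(3.7498,0.5201,3.0148) = e^{-i·2·3.7498}·d^4_{2,1}(0.5201)·e^{-i·1·3.0148}. Compute d first:
Half-angle: c=0.966377, s=0.257129. N=√(720·2·120·6)=1018.233765
Admissible k: 0..2 (factorial args all ≥0)
  k=0: (−1)^1·1018.2338/(240)·0.9664^7·0.2571^1 = -0.858645
  k=1: (−1)^2·1018.2338/(48)·0.9664^5·0.2571^3 = +0.303943
  k=2: (−1)^3·1018.2338/(72)·0.9664^3·0.2571^5 = -0.014345
d^4_{2,1}(0.5201) = -0.858645 +0.303943 -0.014345 = -0.569047
|D^4_{2,1}|² = |d^4_{2,1}(β)|² = (-0.569047)² = 0.323815 (the z-rotation phases have unit modulus)

P=0.3238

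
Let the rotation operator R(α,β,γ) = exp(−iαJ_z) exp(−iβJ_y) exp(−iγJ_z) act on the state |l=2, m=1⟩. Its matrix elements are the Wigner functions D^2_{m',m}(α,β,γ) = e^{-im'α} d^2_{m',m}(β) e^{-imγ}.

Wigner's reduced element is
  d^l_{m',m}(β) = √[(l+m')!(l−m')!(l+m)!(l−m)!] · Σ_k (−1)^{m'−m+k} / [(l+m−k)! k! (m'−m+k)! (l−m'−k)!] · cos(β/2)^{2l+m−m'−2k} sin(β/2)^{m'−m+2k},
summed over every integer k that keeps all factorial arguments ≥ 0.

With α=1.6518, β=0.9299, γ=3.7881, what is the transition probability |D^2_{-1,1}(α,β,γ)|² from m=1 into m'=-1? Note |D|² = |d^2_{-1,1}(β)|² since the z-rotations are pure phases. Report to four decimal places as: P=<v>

P=0.1949

First d^2_{-1,1}(β=0.9299), then the phase factors e^{-i(-1)α} and e^{-i(1)γ}:
c=cos(0.9299/2)=0.893844, s=sin(0.9299/2)=0.448378; N=√[1·6·6·1]=6.000000
The bounds max(0,m−m')=2 and min(l+m,l−m')=3 give 2 terms
  k=2: (−1)^0·6.0000/(2)·0.8938^2·0.4484^2 = +0.481874
  k=3: (−1)^1·6.0000/(6)·0.8938^0·0.4484^4 = -0.040418
d^2_{-1,1}(0.9299) = +0.481874 -0.040418 = +0.441456
|D^2_{-1,1}|² = |d^2_{-1,1}(β)|² = (+0.441456)² = 0.194883 (the z-rotation phases have unit modulus)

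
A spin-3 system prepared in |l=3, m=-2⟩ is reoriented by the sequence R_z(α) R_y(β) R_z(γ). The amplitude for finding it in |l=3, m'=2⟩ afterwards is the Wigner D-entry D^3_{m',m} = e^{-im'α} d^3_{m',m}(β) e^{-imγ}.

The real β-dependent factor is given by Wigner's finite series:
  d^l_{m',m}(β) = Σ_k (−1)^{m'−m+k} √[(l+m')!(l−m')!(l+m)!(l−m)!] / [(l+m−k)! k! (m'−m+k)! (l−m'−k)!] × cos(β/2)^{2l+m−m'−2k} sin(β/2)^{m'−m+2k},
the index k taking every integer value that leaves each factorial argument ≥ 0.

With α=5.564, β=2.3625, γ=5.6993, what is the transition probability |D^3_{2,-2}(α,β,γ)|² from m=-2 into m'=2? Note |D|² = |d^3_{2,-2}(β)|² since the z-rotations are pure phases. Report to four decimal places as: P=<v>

First d^3_{2,-2}(β=2.3625), then the phase factors e^{-i(2)α} and e^{-i(-2)γ}:
Half-angle: c=0.379769, s=0.925081. N=√(120·1·1·120)=120.000000
The bounds max(0,m−m')=0 and min(l+m,l−m')=1 give 2 terms
  k=0: (−1)^4·120.0000/(24)·0.3798^2·0.9251^4 = +0.528115
  k=1: (−1)^5·120.0000/(120)·0.3798^0·0.9251^6 = -0.626729
d^3_{2,-2}(2.3625) = +0.528115 -0.626729 = -0.098614
|D^3_{2,-2}|² = |d^3_{2,-2}(β)|² = (-0.098614)² = 0.009725 (the z-rotation phases have unit modulus)

P=0.0097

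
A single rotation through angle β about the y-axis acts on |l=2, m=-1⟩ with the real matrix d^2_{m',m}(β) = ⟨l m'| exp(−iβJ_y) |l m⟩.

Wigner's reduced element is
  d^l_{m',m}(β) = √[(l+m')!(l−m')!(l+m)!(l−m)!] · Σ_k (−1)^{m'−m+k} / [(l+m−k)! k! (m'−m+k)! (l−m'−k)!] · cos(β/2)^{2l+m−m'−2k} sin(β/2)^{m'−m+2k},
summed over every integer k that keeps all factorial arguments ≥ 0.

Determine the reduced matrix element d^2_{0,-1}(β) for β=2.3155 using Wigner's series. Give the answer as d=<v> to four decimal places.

d=0.6103

d^2_{0,-1}(β=2.3155) via Wigner's sum:
Half-angle: c=0.401401, s=0.915902. N=√(2·2·1·6)=4.898979
The bounds max(0,m−m')=0 and min(l+m,l−m')=1 give 2 terms
  k=0: (−1)^1·4.8990/(2)·0.4014^3·0.9159^1 = -0.145098
  k=1: (−1)^2·4.8990/(2)·0.4014^1·0.9159^3 = +0.755443
d^2_{0,-1}(2.3155) = -0.145098 +0.755443 = +0.610345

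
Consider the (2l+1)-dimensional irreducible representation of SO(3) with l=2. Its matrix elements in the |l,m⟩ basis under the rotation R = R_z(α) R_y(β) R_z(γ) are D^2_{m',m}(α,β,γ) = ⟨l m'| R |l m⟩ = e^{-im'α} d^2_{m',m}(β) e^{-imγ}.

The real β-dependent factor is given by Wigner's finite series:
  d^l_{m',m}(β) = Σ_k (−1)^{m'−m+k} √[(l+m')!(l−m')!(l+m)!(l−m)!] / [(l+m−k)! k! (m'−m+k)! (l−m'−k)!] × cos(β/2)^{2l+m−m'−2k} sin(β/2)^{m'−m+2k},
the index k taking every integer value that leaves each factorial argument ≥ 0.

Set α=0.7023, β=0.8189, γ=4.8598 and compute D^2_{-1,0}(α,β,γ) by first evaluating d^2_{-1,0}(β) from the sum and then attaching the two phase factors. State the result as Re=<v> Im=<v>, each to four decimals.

Re=0.4664 Im=0.3947

First d^2_{-1,0}(β=0.8189), then the phase factors e^{-i(-1)α} and e^{-i(0)γ}:
Half-angle: c=0.917340, s=0.398105. N=√(1·6·2·2)=4.898979
Admissible k: 1..2 (factorial args all ≥0)
  k=1: (−1)^0·4.8990/(2)·0.9173^3·0.3981^1 = +0.752773
  k=2: (−1)^1·4.8990/(2)·0.9173^1·0.3981^3 = -0.141775
d^2_{-1,0}(0.8189) = +0.752773 -0.141775 = +0.610998
D = (+0.763358+0.645975i)·(+0.610998)·(+1.000000+0.000000i) = +0.466411+0.394690i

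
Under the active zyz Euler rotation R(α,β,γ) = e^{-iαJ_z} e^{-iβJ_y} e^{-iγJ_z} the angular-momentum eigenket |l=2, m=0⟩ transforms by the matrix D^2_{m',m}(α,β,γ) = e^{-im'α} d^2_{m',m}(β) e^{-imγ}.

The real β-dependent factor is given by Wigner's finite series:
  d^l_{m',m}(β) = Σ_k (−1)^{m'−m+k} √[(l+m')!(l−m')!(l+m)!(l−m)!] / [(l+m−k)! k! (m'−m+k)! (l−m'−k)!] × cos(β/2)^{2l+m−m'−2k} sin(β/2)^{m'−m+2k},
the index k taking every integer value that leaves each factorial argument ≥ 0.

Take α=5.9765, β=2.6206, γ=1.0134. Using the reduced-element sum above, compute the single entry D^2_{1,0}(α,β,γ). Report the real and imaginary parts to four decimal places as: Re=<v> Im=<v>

D^2_{1,0}(5.9765,2.6206,1.0134) = e^{-i·1·5.9765}·d^2_{1,0}(2.6206)·e^{-i·0·1.0134}. Compute d first:
Half-angle: c=0.257560, s=0.966262. N=√(6·1·2·2)=4.898979
k∈{0,1} keeps every argument non-negative
  k=0: (−1)^1·4.8990/(2)·0.2576^3·0.9663^1 = -0.040440
  k=1: (−1)^2·4.8990/(2)·0.2576^1·0.9663^3 = +0.569167
d^2_{1,0}(2.6206) = -0.040440 +0.569167 = +0.528727
Attach z-rotation phases: D = e^{-i(1)(5.9765)}·(+0.528727)·e^{-i(0)(1.0134)} = +0.504056+0.159623i

Re=0.5041 Im=0.1596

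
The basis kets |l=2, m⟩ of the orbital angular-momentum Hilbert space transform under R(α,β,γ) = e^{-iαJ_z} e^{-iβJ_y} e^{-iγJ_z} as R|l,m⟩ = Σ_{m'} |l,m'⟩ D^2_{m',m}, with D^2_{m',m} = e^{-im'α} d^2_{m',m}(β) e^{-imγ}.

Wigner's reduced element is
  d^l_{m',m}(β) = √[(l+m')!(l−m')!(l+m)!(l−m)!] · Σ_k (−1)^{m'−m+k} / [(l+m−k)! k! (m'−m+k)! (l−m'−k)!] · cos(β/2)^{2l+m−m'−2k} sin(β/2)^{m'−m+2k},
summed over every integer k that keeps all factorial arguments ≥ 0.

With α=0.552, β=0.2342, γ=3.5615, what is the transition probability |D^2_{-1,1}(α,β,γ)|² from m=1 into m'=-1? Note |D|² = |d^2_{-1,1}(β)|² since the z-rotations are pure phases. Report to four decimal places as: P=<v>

Split into d^2_{-1,1}(β=0.2342) × two z-phases.
With c≡cos(β/2)=0.993152 and s≡sin(β/2)=0.116833, N=[1·6·6·1]^{1/2}=6.000000
k∈{2,3} keeps every argument non-negative
  k=2: (−1)^0·6.0000/(2)·0.9932^2·0.1168^2 = +0.040391
  k=3: (−1)^1·6.0000/(6)·0.9932^0·0.1168^4 = -0.000186
d^2_{-1,1}(0.2342) = +0.040391 -0.000186 = +0.040204
|D^2_{-1,1}|² = |d^2_{-1,1}(β)|² = (+0.040204)² = 0.001616 (the z-rotation phases have unit modulus)

P=0.0016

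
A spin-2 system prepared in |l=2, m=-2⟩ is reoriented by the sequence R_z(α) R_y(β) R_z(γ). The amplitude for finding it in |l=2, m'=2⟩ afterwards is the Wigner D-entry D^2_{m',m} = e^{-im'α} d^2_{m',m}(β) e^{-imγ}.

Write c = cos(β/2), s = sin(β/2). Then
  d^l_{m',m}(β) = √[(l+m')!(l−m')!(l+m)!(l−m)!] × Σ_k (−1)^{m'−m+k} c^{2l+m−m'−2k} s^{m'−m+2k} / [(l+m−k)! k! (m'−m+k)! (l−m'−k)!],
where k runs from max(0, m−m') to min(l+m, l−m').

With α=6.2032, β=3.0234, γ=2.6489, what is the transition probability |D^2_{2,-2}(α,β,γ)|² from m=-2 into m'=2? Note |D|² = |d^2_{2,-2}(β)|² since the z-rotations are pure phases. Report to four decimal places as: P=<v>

D^2_{2,-2}(6.2032,3.0234,2.6489) = e^{-i·2·6.2032}·d^2_{2,-2}(3.0234)·e^{-i·-2·2.6489}. Compute d first:
c=cos(3.0234/2)=0.059062, s=sin(3.0234/2)=0.998254; N=√[24·1·1·24]=24.000000
The bounds max(0,m−m')=0 and min(l+m,l−m')=0 give 1 term
  k=0: (−1)^4·24.0000/(24)·0.0591^0·0.9983^4 = +0.993036
d^2_{2,-2}(3.0234) = +0.993036
|D^2_{2,-2}|² = |d^2_{2,-2}(β)|² = (+0.993036)² = 0.986120 (the z-rotation phases have unit modulus)

P=0.9861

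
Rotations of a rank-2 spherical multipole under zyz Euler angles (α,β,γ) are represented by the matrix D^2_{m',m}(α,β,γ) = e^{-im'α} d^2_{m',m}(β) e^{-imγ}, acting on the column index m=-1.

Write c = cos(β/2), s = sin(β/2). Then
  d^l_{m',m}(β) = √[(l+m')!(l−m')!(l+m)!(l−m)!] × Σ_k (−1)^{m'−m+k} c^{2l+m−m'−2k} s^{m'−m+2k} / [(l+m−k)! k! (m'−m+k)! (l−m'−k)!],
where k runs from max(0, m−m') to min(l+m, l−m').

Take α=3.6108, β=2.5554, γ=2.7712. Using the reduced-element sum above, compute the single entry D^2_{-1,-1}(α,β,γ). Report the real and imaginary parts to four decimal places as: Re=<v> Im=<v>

Re=-0.2215 Im=-0.0220

First d^2_{-1,-1}(β=2.5554), then the phase factors e^{-i(-1)α} and e^{-i(-1)γ}:
Half-angle: c=0.288918, s=0.957354. N=√(1·6·1·6)=6.000000
The bounds max(0,m−m')=0 and min(l+m,l−m')=1 give 2 terms
  k=0: (−1)^0·6.0000/(6)·0.2889^4·0.9574^0 = +0.006968
  k=1: (−1)^1·6.0000/(2)·0.2889^2·0.9574^2 = -0.229517
d^2_{-1,-1}(2.5554) = +0.006968 -0.229517 = -0.222549
Phases: e^{-i·(-1)·3.6108}=-0.891927-0.452179i, e^{-i·(-1)·2.7712}=-0.932185+0.361981i ⇒ D=-0.221464-0.021955i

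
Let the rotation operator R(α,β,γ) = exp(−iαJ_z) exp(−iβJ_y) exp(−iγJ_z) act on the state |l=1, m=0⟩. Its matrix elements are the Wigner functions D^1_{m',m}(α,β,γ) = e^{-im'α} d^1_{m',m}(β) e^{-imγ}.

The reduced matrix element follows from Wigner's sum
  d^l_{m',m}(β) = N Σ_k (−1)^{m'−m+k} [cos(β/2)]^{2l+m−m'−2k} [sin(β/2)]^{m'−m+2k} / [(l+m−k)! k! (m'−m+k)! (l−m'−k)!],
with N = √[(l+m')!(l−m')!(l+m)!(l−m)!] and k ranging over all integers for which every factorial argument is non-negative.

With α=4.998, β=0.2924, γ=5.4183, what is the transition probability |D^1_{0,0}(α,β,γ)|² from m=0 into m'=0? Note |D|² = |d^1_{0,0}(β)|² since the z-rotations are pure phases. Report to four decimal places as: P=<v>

D^1_{0,0}(4.998,0.2924,5.4183) = e^{-i·0·4.998}·d^1_{0,0}(0.2924)·e^{-i·0·5.4183}. Compute d first:
c=cos(0.2924/2)=0.989332, s=sin(0.2924/2)=0.145680; N=√[1·1·1·1]=1.000000
Admissible k: 0..1 (factorial args all ≥0)
  k=0: (−1)^0·1.0000/(1)·0.9893^2·0.1457^0 = +0.978777
  k=1: (−1)^1·1.0000/(1)·0.9893^0·0.1457^2 = -0.021223
d^1_{0,0}(0.2924) = +0.978777 -0.021223 = +0.957555
|D^1_{0,0}|² = |d^1_{0,0}(β)|² = (+0.957555)² = 0.916911 (the z-rotation phases have unit modulus)

P=0.9169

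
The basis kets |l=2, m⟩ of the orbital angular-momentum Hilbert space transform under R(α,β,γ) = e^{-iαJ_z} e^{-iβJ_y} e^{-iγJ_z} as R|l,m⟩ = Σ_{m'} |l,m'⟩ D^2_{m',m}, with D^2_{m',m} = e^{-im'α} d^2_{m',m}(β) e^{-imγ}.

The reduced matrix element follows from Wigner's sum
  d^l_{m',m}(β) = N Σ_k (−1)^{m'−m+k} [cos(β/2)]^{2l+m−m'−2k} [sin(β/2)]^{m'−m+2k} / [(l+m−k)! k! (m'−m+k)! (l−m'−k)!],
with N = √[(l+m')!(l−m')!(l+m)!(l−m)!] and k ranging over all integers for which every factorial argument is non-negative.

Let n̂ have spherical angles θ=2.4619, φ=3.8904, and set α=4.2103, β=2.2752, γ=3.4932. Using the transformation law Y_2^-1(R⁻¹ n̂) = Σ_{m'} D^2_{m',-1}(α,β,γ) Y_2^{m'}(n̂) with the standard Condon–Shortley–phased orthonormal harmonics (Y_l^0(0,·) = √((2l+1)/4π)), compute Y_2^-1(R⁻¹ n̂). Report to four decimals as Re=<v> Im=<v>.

Need the full column D^2_{m',-1} for m'=−2..2 at α=4.2103, β=2.2752, γ=3.4932.
cos(β/2)=0.419774, sin(β/2)=0.907629
d^2_{-2,-1}: single k=1 term ⇒ +0.134272;  D = +0.106682-0.081534i
d^2_{-1,-1}: k∈[0..1] ⇒ +0.031050 -0.435481 = -0.404431;  D = -0.060630-0.399860i
d^2_{0,-1}: k∈[0..1] ⇒ -0.164449 +0.768804 = +0.604356;  D = -0.567381-0.208144i
d^2_{1,-1}: k∈[0..1] ⇒ +0.435481 -0.678630 = -0.243149;  D = -0.183265+0.159798i
d^2_{2,-1}: single k=0 term ⇒ -0.627726;  D = -0.133930-0.613272i
Y_2^{m'}(θ=2.4619,φ=3.8904) and Σ D·Y over m':
  (+0.1067-0.0815i)·(+0.0112-0.1522i)  (-0.0606-0.3999i)·(+0.2766-0.2571i)  (-0.5674-0.2081i)·(+0.2570+0.0000i)  (-0.1833+0.1598i)·(-0.2766-0.2571i)  (-0.1339-0.6133i)·(+0.0112+0.1522i)
Y_2^-1(R⁻¹ n̂) = -0.092967-0.189981i

Re=-0.0930 Im=-0.1900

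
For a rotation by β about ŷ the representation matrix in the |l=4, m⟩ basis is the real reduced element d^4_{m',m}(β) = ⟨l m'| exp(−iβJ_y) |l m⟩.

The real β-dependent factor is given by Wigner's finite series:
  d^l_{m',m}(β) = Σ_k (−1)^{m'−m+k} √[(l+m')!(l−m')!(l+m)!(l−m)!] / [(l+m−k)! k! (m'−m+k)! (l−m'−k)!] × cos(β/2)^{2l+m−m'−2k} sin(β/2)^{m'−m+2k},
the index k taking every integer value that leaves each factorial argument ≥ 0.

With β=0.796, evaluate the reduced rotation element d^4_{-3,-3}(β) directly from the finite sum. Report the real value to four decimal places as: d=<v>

d=-0.1238

d^4_{-3,-3}(β=0.796) via Wigner's sum:
c=cos(0.796/2)=0.921838, s=sin(0.796/2)=0.387575; N=√[1·5040·1·5040]=5040.000000
Admissible k: 0..1 (factorial args all ≥0)
  k=0: (−1)^0·5040.0000/(5040)·0.9218^8·0.3876^0 = +0.521479
  k=1: (−1)^1·5040.0000/(720)·0.9218^6·0.3876^2 = -0.645265
d^4_{-3,-3}(0.796) = +0.521479 -0.645265 = -0.123786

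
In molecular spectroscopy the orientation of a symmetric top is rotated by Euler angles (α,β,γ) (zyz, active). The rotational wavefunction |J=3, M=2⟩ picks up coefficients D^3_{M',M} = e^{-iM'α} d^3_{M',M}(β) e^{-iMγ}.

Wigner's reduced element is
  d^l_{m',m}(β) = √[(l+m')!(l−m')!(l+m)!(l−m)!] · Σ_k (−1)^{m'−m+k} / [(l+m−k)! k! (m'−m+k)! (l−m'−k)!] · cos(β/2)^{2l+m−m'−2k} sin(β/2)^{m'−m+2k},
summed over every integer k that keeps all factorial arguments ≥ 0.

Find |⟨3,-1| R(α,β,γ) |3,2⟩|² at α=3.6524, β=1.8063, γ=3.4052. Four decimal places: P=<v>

D^3_{-1,2}(3.6524,1.8063,3.4052) = e^{-i·-1·3.6524}·d^3_{-1,2}(1.8063)·e^{-i·2·3.4052}. Compute d first:
Half-angle: c=0.619139, s=0.785281. N=√(2·24·120·1)=75.894664
k∈{3,4} keeps every argument non-negative
  k=3: (−1)^0·75.8947/(12)·0.6191^3·0.7853^3 = +0.726893
  k=4: (−1)^1·75.8947/(24)·0.6191^1·0.7853^5 = -0.584674
d^3_{-1,2}(1.8063) = +0.726893 -0.584674 = +0.142219
|D^3_{-1,2}|² = |d^3_{-1,2}(β)|² = (+0.142219)² = 0.020226 (the z-rotation phases have unit modulus)

P=0.0202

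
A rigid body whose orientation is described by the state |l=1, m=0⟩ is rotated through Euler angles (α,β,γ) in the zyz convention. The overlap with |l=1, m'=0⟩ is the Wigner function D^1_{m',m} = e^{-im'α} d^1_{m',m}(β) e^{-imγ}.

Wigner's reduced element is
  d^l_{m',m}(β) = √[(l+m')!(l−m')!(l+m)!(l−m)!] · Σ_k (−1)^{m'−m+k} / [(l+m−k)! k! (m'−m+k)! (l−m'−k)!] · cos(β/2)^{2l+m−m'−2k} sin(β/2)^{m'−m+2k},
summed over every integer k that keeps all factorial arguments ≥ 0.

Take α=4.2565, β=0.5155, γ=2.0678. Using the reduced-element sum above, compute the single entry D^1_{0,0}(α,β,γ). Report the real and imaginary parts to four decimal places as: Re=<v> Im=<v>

First d^1_{0,0}(β=0.5155), then the phase factors e^{-i(0)α} and e^{-i(0)γ}:
With c≡cos(β/2)=0.966966 and s≡sin(β/2)=0.254906, N=[1·1·1·1]^{1/2}=1.000000
The bounds max(0,m−m')=0 and min(l+m,l−m')=1 give 2 terms
  k=0: (−1)^0·1.0000/(1)·0.9670^2·0.2549^0 = +0.935023
  k=1: (−1)^1·1.0000/(1)·0.9670^0·0.2549^2 = -0.064977
d^1_{0,0}(0.5155) = +0.935023 -0.064977 = +0.870046
Phases: e^{-i·(0)·4.2565}=+1.000000+0.000000i, e^{-i·(0)·2.0678}=+1.000000+0.000000i ⇒ D=+0.870046+0.000000i

Re=0.8700 Im=0.0000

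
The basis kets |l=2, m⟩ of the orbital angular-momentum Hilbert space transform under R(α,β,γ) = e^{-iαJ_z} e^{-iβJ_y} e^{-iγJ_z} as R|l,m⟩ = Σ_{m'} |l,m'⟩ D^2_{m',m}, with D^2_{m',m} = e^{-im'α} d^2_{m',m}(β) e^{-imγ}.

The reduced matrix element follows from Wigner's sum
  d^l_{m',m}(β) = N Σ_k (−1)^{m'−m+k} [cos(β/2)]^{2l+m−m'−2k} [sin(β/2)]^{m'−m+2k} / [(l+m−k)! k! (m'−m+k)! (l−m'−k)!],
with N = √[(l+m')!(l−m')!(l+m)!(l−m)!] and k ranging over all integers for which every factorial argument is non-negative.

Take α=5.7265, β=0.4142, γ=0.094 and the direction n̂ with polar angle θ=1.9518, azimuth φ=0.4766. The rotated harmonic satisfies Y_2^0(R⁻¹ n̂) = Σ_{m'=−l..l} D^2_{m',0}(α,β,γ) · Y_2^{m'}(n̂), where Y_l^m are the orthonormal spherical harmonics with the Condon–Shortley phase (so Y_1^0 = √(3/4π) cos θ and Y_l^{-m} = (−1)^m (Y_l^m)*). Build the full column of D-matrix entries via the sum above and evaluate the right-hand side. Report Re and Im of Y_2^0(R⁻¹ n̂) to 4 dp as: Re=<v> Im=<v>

Re=-0.2944 Im=0.0000

Need the full column D^2_{m',0} for m'=−2..2 at α=5.7265, β=0.4142, γ=0.094.
cos(β/2)=0.978631, sin(β/2)=0.205623
d^2_{-2,0}: single k=2 term ⇒ +0.099187;  D = +0.043805-0.088990i
d^2_{-1,0}: k∈[1..2] ⇒ +0.472068 -0.020841 = +0.451227;  D = +0.383097-0.238417i
d^2_{0,0}: k∈[0..2] ⇒ +0.917226 -0.161972 +0.001788 = +0.757042;  D = +0.757042+0.000000i
d^2_{1,0}: k∈[0..1] ⇒ -0.472068 +0.020841 = -0.451227;  D = -0.383097-0.238417i
d^2_{2,0}: single k=0 term ⇒ +0.099187;  D = +0.043805+0.088990i
Y_2^{m'}(θ=1.9518,φ=0.4766) and Σ D·Y over m':
  (+0.0438-0.0890i)·(+0.1928-0.2714i)  (+0.3831-0.2384i)·(-0.2370+0.1223i)  (+0.7570+0.0000i)·(-0.1846+0.0000i)  (-0.3831-0.2384i)·(+0.2370+0.1223i)  (+0.0438+0.0890i)·(+0.1928+0.2714i)
Y_2^0(R⁻¹ n̂) = -0.294350-0.000000i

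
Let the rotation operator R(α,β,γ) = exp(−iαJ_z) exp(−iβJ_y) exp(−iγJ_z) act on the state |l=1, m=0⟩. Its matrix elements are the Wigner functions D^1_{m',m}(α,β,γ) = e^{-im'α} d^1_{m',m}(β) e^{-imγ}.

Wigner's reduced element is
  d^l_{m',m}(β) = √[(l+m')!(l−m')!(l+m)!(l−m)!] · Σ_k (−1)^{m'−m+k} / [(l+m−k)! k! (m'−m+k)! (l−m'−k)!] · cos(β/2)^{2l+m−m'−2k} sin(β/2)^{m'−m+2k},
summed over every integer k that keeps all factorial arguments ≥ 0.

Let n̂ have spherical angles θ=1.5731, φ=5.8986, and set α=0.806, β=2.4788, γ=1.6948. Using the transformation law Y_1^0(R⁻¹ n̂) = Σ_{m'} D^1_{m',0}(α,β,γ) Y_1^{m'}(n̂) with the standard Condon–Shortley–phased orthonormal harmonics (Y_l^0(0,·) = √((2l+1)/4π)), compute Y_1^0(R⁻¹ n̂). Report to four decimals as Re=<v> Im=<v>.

Need the full column D^1_{m',0} for m'=−1..1 at α=0.806, β=2.4788, γ=1.6948.
cos(β/2)=0.325364, sin(β/2)=0.945589
d^1_{-1,0}: single k=1 term ⇒ +0.435097;  D = +0.301257+0.313933i
d^1_{0,0}: k∈[0..1] ⇒ +0.105862 -0.894138 = -0.788277;  D = -0.788277+0.000000i
d^1_{1,0}: single k=0 term ⇒ -0.435097;  D = -0.301257+0.313933i
Y_1^{m'}(θ=1.5731,φ=5.8986) and Σ D·Y over m':
  (+0.3013+0.3139i)·(+0.3203+0.1296i)  (-0.7883+0.0000i)·(-0.0011+0.0000i)  (-0.3013+0.3139i)·(-0.3203+0.1296i)
Y_1^0(R⁻¹ n̂) = +0.112462+0.000000i

Re=0.1125 Im=0.0000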